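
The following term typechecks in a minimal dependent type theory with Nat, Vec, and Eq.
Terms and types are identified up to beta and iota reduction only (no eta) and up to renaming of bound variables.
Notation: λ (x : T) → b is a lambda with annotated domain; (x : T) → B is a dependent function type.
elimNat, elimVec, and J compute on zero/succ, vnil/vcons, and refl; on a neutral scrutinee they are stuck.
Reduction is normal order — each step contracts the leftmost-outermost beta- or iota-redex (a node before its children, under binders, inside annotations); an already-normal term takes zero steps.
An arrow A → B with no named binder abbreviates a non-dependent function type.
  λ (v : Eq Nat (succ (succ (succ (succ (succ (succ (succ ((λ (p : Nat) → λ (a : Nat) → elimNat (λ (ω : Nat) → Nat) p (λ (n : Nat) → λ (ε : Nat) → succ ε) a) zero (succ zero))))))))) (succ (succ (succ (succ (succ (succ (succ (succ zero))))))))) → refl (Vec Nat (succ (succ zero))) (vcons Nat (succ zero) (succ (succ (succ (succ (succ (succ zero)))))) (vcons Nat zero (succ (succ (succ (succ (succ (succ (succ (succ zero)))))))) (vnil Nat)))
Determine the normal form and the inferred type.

reduced normal form:
  λ (v : Eq Nat (succ (succ (succ (succ (succ (succ (succ (succ zero)))))))) (succ (succ (succ (succ (succ (succ (succ (succ zero))))))))) → refl (Vec Nat (succ (succ zero))) (vcons Nat (succ zero) (succ (succ (succ (succ (succ (succ zero)))))) (vcons Nat zero (succ (succ (succ (succ (succ (succ (succ (succ zero)))))))) (vnil Nat)))
inferred type:
  Eq Nat (succ (succ (succ (succ (succ (succ (succ (succ zero)))))))) (succ (succ (succ (succ (succ (succ (succ (succ zero)))))))) → Eq (Vec Nat (succ (succ zero))) (vcons Nat (succ zero) (succ (succ (succ (succ (succ (succ zero)))))) (vcons Nat zero (succ (succ (succ (succ (succ (succ (succ (succ zero)))))))) (vnil Nat))) (vcons Nat (succ zero) (succ (succ (succ (succ (succ (succ zero)))))) (vcons Nat zero (succ (succ (succ (succ (succ (succ (succ (succ zero)))))))) (vnil Nat)))
observation: 6 normal-order steps separate the term from its normal form.


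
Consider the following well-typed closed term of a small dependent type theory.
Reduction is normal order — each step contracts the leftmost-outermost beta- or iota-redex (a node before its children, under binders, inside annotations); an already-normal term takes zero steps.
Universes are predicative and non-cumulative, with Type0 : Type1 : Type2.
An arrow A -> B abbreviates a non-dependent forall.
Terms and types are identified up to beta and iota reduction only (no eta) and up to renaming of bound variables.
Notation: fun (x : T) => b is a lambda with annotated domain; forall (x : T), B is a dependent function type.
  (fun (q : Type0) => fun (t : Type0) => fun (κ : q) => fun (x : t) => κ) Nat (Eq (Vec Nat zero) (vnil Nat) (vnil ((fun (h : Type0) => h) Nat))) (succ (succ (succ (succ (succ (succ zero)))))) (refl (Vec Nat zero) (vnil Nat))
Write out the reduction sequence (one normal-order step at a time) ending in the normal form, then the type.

normal-order reduction:
  (fun (q : Type0) => fun (t : Type0) => fun (κ : q) => fun (x : t) => κ) Nat (Eq (Vec Nat zero) (vnil Nat) (vnil ((fun (h : Type0) => h) Nat))) (succ (succ (succ (succ (succ (succ zero)))))) (refl (Vec Nat zero) (vnil Nat))
  ~> (fun (q : Type0) => fun (t : Nat) => fun (κ : q) => t) (Eq (Vec Nat zero) (vnil Nat) (vnil ((fun (x : Type0) => x) Nat))) (succ (succ (succ (succ (succ (succ zero)))))) (refl (Vec Nat zero) (vnil Nat))
  ~> (fun (q : Nat) => fun (t : Eq (Vec Nat zero) (vnil Nat) (vnil ((fun (κ : Type0) => κ) Nat))) => q) (succ (succ (succ (succ (succ (succ zero)))))) (refl (Vec Nat zero) (vnil Nat))
  ~> (fun (q : Eq (Vec Nat zero) (vnil Nat) (vnil ((fun (t : Type0) => t) Nat))) => succ (succ (succ (succ (succ (succ zero)))))) (refl (Vec Nat zero) (vnil Nat))
  ~> succ (succ (succ (succ (succ (succ zero)))))
the term's type:
  Nat


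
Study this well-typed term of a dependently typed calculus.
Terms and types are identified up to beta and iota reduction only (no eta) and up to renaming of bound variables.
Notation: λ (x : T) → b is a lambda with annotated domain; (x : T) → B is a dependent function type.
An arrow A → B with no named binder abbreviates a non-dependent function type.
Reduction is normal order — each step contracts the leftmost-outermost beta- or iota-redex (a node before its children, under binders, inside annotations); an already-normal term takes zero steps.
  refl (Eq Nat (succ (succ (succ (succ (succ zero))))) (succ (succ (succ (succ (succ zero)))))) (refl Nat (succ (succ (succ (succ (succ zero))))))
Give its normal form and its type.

reduced normal form:
  refl (Eq Nat (succ (succ (succ (succ (succ zero))))) (succ (succ (succ (succ (succ zero)))))) (refl Nat (succ (succ (succ (succ (succ zero))))))
the term's type:
  Eq (Eq Nat (succ (succ (succ (succ (succ zero))))) (succ (succ (succ (succ (succ zero)))))) (refl Nat (succ (succ (succ (succ (succ zero)))))) (refl Nat (succ (succ (succ (succ (succ zero))))))


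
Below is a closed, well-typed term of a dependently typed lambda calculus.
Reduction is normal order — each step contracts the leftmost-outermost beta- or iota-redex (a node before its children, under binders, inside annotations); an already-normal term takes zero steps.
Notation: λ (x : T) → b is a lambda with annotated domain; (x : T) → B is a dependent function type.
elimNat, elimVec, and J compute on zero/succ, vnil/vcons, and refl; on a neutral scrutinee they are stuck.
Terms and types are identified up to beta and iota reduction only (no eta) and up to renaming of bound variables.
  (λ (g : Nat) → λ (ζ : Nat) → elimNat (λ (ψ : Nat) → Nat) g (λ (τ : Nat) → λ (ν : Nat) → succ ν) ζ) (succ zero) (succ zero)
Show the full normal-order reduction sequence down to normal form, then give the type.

normal-order reduction sequence:
  (λ (g : Nat) → λ (ζ : Nat) → elimNat (λ (ψ : Nat) → Nat) g (λ (τ : Nat) → λ (ν : Nat) → succ ν) ζ) (succ zero) (succ zero)
  ~> (λ (g : Nat) → elimNat (λ (ζ : Nat) → Nat) (succ zero) (λ (ψ : Nat) → λ (τ : Nat) → succ τ) g) (succ zero)
  ~> elimNat (λ (g : Nat) → Nat) (succ zero) (λ (ζ : Nat) → λ (ψ : Nat) → succ ψ) (succ zero)
  ~> (λ (g : Nat) → λ (ζ : Nat) → succ ζ) zero (elimNat (λ (ψ : Nat) → Nat) (succ zero) (λ (τ : Nat) → λ (ν : Nat) → succ ν) zero)
  ~> (λ (g : Nat) → succ g) (elimNat (λ (ζ : Nat) → Nat) (succ zero) (λ (ψ : Nat) → λ (τ : Nat) → succ τ) zero)
  ~> succ (elimNat (λ (g : Nat) → Nat) (succ zero) (λ (ζ : Nat) → λ (ψ : Nat) → succ ψ) zero)
  ~> succ (succ zero)
type:
  Nat


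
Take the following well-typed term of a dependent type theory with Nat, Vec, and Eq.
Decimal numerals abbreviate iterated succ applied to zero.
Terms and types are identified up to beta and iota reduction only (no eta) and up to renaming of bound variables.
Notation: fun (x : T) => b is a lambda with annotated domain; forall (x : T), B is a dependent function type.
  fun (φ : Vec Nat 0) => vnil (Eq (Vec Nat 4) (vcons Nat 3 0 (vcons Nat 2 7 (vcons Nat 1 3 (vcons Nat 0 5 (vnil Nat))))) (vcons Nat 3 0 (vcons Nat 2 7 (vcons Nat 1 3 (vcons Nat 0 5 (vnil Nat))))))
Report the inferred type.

inferred type:
  forall (φ : Vec Nat 0), Vec (Eq (Vec Nat 4) (vcons Nat 3 0 (vcons Nat 2 7 (vcons Nat 1 3 (vcons Nat 0 5 (vnil Nat))))) (vcons Nat 3 0 (vcons Nat 2 7 (vcons Nat 1 3 (vcons Nat 0 5 (vnil Nat)))))) 0


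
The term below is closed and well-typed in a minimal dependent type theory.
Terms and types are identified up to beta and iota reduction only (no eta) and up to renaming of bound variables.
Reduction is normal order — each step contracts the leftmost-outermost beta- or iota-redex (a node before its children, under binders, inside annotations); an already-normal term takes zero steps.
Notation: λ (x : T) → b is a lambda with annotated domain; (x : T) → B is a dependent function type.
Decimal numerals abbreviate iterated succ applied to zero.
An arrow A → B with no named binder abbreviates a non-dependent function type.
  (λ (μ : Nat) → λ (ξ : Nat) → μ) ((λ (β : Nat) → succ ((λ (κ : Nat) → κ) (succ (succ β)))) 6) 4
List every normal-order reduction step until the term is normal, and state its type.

reduction (normal order):
  (λ (μ : Nat) → λ (ξ : Nat) → μ) ((λ (β : Nat) → succ ((λ (κ : Nat) → κ) (succ (succ β)))) 6) 4
  ~> (λ (μ : Nat) → (λ (ξ : Nat) → succ ((λ (β : Nat) → β) (succ (succ ξ)))) 6) 4
  ~> (λ (μ : Nat) → succ ((λ (ξ : Nat) → ξ) (succ (succ μ)))) 6
  ~> succ ((λ (μ : Nat) → μ) 8)
  ~> 9
the term's type:
  Nat


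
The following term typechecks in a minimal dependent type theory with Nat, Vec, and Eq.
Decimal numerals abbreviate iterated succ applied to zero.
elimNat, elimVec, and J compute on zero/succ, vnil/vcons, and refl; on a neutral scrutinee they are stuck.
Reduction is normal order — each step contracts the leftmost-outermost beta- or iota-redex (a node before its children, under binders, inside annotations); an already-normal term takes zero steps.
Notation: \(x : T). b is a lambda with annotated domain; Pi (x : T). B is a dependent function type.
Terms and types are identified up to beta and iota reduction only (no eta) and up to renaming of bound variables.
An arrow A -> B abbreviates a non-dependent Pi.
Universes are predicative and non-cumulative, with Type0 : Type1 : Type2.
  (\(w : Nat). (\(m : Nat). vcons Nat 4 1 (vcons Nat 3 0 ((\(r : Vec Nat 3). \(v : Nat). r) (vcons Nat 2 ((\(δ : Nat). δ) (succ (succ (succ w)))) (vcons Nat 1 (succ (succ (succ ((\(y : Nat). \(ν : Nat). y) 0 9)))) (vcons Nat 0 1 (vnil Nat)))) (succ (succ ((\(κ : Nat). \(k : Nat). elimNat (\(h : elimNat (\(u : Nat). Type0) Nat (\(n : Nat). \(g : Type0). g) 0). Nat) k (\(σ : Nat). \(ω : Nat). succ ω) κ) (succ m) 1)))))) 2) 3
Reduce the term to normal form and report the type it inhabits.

reduced normal form:
  vcons Nat 4 1 (vcons Nat 3 0 (vcons Nat 2 6 (vcons Nat 1 3 (vcons Nat 0 1 (vnil Nat)))))
type:
  Vec Nat 5
observation: the term reaches its normal form after 7 normal-order steps.


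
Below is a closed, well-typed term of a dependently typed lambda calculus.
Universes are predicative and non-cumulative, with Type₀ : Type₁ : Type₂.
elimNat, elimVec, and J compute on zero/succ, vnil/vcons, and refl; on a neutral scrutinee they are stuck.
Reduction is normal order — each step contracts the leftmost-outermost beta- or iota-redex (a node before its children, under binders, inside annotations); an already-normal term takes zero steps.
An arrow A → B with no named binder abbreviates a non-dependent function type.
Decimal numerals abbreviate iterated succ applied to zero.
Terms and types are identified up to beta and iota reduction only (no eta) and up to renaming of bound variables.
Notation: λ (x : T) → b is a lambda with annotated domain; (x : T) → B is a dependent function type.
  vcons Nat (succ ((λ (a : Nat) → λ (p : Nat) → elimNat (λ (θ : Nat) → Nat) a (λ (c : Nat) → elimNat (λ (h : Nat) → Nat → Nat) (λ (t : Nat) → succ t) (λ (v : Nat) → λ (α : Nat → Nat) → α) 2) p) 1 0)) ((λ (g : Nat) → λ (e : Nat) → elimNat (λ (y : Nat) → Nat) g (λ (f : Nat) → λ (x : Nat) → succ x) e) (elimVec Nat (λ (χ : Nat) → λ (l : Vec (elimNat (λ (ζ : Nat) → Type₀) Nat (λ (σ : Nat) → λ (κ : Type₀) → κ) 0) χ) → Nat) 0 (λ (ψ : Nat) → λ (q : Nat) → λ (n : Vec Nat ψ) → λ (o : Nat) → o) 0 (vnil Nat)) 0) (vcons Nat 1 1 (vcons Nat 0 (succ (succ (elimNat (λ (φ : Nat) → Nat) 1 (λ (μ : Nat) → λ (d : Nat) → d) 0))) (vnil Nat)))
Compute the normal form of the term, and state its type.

resulting normal form:
  vcons Nat 2 0 (vcons Nat 1 1 (vcons Nat 0 3 (vnil Nat)))
the term's type:
  Vec Nat 3


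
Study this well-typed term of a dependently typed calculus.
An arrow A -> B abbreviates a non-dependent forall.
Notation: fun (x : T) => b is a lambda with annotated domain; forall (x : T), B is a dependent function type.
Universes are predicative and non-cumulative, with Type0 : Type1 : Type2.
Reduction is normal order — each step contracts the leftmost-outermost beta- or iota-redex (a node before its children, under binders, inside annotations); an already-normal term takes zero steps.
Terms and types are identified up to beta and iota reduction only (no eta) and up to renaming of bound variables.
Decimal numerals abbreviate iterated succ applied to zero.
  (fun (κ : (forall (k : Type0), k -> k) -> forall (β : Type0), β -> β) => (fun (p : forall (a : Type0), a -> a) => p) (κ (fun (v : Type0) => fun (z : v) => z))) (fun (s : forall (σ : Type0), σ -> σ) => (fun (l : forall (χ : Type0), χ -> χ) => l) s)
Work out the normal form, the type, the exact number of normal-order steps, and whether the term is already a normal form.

reduced normal form:
  fun (κ : Type0) => fun (k : κ) => k
the term's type:
  forall (κ : Type0), κ -> κ
reduction steps (normal order): 4
term was already normal: no
first contracted redex: a beta-redex


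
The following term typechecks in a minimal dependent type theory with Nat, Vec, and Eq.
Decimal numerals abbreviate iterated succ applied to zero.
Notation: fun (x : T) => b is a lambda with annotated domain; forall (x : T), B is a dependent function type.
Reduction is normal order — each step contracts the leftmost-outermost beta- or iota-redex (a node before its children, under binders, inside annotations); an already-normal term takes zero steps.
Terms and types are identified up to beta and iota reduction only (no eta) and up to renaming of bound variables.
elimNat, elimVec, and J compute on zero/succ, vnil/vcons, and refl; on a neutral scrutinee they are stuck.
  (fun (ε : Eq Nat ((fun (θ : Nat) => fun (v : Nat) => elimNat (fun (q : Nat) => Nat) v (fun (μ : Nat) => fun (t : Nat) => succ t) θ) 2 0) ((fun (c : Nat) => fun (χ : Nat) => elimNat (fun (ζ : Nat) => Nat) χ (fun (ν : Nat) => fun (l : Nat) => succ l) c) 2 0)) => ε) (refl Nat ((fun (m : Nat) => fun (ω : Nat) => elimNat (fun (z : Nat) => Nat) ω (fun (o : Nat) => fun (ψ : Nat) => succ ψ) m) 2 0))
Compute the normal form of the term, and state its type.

resulting normal form:
  refl Nat 2
the term's type:
  Eq Nat 2 2
observation: contracting a beta-redex first, the term normalizes in 10 steps.


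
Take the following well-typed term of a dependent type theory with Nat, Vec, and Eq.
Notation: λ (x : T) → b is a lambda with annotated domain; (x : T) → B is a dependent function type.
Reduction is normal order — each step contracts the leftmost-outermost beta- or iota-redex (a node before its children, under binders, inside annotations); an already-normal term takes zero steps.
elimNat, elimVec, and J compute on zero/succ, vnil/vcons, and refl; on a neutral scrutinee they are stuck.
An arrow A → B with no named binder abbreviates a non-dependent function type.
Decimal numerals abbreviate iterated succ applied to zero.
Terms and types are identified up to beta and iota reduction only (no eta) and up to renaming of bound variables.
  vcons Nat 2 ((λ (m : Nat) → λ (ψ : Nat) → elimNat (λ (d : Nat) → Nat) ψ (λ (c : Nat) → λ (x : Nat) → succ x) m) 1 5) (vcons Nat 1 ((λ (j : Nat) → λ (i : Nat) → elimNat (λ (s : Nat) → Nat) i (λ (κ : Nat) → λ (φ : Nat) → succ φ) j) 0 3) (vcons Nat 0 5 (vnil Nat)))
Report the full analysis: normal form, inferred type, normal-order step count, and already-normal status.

normal form:
  vcons Nat 2 6 (vcons Nat 1 3 (vcons Nat 0 5 (vnil Nat)))
inferred type:
  Vec Nat 3
reduction steps (normal order): 9
already normal: no
first contracted redex: a beta-redex


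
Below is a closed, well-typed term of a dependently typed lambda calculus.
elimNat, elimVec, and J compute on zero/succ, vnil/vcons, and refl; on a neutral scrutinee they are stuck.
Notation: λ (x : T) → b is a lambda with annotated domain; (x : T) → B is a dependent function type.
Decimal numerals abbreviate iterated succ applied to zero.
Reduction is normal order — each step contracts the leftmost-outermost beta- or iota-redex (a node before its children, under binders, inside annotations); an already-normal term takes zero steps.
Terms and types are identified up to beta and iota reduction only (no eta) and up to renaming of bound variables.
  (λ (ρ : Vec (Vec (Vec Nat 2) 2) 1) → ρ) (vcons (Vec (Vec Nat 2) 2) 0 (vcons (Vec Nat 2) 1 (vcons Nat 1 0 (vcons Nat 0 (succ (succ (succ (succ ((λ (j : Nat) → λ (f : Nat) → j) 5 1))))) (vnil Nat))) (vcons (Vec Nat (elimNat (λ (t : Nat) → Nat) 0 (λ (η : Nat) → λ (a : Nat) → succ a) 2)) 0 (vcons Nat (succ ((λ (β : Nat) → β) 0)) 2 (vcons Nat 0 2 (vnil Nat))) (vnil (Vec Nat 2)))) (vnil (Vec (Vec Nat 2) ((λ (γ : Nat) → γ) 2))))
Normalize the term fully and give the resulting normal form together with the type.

normal form:
  vcons (Vec (Vec Nat 2) 2) 0 (vcons (Vec Nat 2) 1 (vcons Nat 1 0 (vcons Nat 0 9 (vnil Nat))) (vcons (Vec Nat 2) 0 (vcons Nat 1 2 (vcons Nat 0 2 (vnil Nat))) (vnil (Vec Nat 2)))) (vnil (Vec (Vec Nat 2) 2))
inferred type:
  Vec (Vec (Vec Nat 2) 2) 1
observation: normalization takes exactly 12 steps under the normal-order strategy.


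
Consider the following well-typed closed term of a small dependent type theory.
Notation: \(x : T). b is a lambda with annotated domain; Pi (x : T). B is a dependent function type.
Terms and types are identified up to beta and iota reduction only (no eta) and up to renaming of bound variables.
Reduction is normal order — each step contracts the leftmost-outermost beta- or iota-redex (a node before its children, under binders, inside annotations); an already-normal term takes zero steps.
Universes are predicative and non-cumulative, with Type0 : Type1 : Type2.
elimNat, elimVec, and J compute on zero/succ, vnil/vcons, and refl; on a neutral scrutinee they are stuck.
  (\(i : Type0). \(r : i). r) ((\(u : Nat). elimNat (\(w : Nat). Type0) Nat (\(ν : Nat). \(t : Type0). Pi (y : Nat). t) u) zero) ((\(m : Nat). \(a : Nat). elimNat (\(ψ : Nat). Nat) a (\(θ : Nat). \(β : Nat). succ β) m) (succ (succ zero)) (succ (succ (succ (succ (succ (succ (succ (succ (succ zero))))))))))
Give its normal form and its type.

normal form:
  succ (succ (succ (succ (succ (succ (succ (succ (succ (succ (succ zero))))))))))
inferred type:
  Nat


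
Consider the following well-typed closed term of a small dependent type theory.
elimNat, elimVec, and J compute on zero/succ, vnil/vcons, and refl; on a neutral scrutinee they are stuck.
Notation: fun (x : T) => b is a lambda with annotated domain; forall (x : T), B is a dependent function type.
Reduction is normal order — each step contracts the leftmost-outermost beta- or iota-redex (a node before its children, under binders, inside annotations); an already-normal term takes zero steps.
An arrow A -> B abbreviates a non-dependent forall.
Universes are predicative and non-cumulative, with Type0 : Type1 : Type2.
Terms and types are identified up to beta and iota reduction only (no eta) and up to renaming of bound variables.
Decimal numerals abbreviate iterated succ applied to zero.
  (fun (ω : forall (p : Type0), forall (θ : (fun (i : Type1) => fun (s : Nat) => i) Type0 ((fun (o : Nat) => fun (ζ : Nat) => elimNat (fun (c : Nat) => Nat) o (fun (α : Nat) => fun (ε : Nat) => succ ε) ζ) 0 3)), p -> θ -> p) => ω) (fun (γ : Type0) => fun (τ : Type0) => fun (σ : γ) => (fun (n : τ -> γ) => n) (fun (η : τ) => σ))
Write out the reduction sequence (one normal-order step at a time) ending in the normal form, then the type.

normal-order reduction:
  (fun (ω : forall (p : Type0), forall (θ : (fun (i : Type1) => fun (s : Nat) => i) Type0 ((fun (o : Nat) => fun (ζ : Nat) => elimNat (fun (c : Nat) => Nat) o (fun (α : Nat) => fun (ε : Nat) => succ ε) ζ) 0 3)), p -> θ -> p) => ω) (fun (γ : Type0) => fun (τ : Type0) => fun (σ : γ) => (fun (n : τ -> γ) => n) (fun (η : τ) => σ))
  ~> fun (ω : Type0) => fun (p : Type0) => fun (θ : ω) => (fun (i : p -> ω) => i) (fun (s : p) => θ)
  ~> fun (ω : Type0) => fun (p : Type0) => fun (θ : ω) => fun (i : p) => θ
type:
  forall (ω : Type0), forall (p : Type0), ω -> p -> ω


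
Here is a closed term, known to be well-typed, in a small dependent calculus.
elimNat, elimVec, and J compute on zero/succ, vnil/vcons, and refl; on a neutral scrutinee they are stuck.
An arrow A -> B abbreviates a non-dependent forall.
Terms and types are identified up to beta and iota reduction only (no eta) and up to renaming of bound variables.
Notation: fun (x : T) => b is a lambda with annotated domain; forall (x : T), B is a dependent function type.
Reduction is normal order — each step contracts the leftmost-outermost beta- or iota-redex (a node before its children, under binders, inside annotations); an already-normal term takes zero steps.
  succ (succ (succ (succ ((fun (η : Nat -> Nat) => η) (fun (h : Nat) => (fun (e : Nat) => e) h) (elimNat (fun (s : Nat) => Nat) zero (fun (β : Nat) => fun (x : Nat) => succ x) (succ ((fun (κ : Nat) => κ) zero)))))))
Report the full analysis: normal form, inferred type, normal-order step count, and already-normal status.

normal form:
  succ (succ (succ (succ (succ zero))))
the term's type:
  Nat
steps to reach normal form (normal order): 8
started in normal form: no
first redex: a beta-redex


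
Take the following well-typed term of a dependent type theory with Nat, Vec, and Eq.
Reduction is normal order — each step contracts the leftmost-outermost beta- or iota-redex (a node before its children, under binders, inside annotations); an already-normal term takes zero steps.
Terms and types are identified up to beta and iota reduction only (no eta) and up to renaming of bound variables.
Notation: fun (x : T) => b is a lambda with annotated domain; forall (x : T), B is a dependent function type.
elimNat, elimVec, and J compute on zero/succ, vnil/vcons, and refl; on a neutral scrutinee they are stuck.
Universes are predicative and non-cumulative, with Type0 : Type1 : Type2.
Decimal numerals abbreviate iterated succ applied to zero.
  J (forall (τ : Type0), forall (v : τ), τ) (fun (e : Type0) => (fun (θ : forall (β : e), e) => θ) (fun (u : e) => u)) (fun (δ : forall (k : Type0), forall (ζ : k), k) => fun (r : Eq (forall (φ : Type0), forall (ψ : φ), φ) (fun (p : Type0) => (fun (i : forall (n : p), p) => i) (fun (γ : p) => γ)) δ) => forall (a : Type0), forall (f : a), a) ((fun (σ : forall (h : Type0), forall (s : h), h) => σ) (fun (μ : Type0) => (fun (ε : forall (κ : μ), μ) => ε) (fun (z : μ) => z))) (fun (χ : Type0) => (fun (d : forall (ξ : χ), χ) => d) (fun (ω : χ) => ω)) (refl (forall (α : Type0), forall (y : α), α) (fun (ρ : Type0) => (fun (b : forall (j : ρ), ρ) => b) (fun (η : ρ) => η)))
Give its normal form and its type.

normal form:
  fun (τ : Type0) => fun (v : τ) => v
type:
  forall (τ : Type0), forall (v : τ), τ


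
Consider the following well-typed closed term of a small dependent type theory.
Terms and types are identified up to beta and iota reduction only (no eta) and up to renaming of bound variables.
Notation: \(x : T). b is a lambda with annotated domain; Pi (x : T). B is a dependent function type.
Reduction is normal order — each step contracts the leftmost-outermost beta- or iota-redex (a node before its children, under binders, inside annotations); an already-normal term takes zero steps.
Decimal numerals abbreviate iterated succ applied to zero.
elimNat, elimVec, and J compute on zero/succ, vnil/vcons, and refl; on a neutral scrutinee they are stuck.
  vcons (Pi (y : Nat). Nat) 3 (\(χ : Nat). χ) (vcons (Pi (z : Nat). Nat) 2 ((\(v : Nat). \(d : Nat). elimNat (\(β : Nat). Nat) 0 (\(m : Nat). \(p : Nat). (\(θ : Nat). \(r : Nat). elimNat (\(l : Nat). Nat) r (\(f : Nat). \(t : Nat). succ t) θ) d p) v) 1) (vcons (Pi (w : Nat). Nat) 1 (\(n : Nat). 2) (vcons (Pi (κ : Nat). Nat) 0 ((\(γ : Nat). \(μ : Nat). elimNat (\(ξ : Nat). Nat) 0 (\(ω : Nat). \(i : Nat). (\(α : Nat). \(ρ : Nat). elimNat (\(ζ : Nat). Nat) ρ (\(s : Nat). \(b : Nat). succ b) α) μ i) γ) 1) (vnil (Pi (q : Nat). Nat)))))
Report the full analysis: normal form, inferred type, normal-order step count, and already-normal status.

normal form:
  vcons (Pi (y : Nat). Nat) 3 (\(χ : Nat). χ) (vcons (Pi (z : Nat). Nat) 2 (\(v : Nat). elimNat (\(d : Nat). Nat) 0 (\(β : Nat). \(m : Nat). succ m) v) (vcons (Pi (p : Nat). Nat) 1 (\(θ : Nat). 2) (vcons (Pi (r : Nat). Nat) 0 (\(l : Nat). elimNat (\(f : Nat). Nat) 0 (\(t : Nat). \(w : Nat). succ w) l) (vnil (Pi (n : Nat). Nat)))))
type:
  Vec (Pi (y : Nat). Nat) 4
reduction steps (normal order): 14
started in normal form: no
first redex: a beta-redex


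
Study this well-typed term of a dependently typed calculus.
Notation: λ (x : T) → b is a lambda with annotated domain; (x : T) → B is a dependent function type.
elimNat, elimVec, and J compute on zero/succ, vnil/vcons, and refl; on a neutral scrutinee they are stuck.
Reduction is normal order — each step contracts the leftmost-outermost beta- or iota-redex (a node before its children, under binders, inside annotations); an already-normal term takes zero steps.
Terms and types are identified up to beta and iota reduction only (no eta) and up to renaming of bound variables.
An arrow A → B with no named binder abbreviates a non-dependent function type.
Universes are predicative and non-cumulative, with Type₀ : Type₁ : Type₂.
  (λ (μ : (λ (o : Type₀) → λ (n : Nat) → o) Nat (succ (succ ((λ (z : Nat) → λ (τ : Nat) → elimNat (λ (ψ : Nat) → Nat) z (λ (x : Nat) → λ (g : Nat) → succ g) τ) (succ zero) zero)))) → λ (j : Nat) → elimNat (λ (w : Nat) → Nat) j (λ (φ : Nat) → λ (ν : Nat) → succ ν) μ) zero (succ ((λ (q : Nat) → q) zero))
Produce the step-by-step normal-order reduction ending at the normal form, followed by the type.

reduction (normal order):
  (λ (μ : (λ (o : Type₀) → λ (n : Nat) → o) Nat (succ (succ ((λ (z : Nat) → λ (τ : Nat) → elimNat (λ (ψ : Nat) → Nat) z (λ (x : Nat) → λ (g : Nat) → succ g) τ) (succ zero) zero)))) → λ (j : Nat) → elimNat (λ (w : Nat) → Nat) j (λ (φ : Nat) → λ (ν : Nat) → succ ν) μ) zero (succ ((λ (q : Nat) → q) zero))
  ~> (λ (μ : Nat) → elimNat (λ (o : Nat) → Nat) μ (λ (n : Nat) → λ (z : Nat) → succ z) zero) (succ ((λ (τ : Nat) → τ) zero))
  ~> elimNat (λ (μ : Nat) → Nat) (succ ((λ (o : Nat) → o) zero)) (λ (n : Nat) → λ (z : Nat) → succ z) zero
  ~> succ ((λ (μ : Nat) → μ) zero)
  ~> succ zero
the term's type:
  Nat


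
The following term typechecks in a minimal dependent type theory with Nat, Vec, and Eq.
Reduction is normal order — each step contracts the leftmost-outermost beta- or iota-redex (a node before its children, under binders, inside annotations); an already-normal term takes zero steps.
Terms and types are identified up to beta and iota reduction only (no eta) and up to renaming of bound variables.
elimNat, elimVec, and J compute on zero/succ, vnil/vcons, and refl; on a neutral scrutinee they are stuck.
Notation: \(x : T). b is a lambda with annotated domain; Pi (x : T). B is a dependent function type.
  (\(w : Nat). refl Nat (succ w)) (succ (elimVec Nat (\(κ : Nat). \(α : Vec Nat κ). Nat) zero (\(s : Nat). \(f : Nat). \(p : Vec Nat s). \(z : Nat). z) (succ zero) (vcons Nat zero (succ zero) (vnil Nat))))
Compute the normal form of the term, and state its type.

normal form:
  refl Nat (succ (succ zero))
type:
  Eq Nat (succ (succ zero)) (succ (succ zero))


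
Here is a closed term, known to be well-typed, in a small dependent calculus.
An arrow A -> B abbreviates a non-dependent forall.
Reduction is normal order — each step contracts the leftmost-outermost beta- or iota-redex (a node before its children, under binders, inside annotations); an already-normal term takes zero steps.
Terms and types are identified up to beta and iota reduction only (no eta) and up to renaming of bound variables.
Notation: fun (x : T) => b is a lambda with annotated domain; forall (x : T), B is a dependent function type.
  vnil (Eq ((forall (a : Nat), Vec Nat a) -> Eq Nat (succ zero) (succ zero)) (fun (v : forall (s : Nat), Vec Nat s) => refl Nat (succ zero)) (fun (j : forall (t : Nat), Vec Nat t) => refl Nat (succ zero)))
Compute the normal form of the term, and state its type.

resulting normal form:
  vnil (Eq ((forall (a : Nat), Vec Nat a) -> Eq Nat (succ zero) (succ zero)) (fun (v : forall (s : Nat), Vec Nat s) => refl Nat (succ zero)) (fun (j : forall (t : Nat), Vec Nat t) => refl Nat (succ zero)))
the term's type:
  Vec (Eq ((forall (a : Nat), Vec Nat a) -> Eq Nat (succ zero) (succ zero)) (fun (v : forall (s : Nat), Vec Nat s) => refl Nat (succ zero)) (fun (j : forall (t : Nat), Vec Nat t) => refl Nat (succ zero))) zero
observation: no redex remains anywhere in the term; it is its own normal form.


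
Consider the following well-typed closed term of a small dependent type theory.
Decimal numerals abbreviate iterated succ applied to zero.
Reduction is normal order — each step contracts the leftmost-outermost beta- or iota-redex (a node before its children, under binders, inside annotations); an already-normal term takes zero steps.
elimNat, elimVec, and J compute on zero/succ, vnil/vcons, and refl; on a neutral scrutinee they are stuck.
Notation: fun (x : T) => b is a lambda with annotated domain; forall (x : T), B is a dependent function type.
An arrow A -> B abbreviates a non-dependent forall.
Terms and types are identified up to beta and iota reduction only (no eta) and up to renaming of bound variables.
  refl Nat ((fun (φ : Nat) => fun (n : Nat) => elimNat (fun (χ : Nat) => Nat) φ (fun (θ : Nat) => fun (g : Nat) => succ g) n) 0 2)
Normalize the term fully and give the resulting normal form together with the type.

normal form:
  refl Nat 2
type:
  Eq Nat 2 2
observation: reduction starts at a beta-redex, and 9 normal-order steps reach the normal form.


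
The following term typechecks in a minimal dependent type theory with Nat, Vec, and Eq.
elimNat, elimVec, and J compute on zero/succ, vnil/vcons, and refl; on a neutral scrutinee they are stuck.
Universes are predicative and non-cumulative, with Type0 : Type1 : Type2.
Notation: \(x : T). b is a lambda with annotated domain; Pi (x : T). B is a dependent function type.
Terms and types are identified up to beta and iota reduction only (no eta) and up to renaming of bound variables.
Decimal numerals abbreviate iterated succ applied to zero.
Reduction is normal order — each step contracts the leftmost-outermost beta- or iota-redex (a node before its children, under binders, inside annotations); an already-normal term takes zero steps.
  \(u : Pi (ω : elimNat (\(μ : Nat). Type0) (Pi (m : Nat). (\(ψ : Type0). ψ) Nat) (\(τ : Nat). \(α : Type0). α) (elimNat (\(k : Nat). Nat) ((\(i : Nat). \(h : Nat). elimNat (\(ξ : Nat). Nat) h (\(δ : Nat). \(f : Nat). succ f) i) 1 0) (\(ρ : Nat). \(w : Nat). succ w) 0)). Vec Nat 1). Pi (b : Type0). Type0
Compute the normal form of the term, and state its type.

resulting normal form:
  \(u : Pi (ω : Pi (μ : Nat). Nat). Vec Nat 1). Pi (m : Type0). Type0
type:
  Pi (u : Pi (ω : Pi (μ : Nat). Nat). Vec Nat 1). Type1


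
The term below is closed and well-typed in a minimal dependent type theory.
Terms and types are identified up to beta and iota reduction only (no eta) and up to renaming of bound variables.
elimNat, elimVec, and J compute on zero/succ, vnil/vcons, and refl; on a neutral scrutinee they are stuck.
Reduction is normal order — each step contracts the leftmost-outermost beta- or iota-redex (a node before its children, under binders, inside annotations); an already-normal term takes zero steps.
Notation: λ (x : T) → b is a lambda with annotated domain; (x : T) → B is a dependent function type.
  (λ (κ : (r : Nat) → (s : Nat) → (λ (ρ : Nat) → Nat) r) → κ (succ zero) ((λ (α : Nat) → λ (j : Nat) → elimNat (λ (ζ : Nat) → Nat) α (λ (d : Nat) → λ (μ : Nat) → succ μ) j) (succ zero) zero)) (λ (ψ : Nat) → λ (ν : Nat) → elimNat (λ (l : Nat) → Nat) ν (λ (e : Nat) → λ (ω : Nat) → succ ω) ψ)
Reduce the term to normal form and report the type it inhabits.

resulting normal form:
  succ (succ zero)
the term's type:
  Nat


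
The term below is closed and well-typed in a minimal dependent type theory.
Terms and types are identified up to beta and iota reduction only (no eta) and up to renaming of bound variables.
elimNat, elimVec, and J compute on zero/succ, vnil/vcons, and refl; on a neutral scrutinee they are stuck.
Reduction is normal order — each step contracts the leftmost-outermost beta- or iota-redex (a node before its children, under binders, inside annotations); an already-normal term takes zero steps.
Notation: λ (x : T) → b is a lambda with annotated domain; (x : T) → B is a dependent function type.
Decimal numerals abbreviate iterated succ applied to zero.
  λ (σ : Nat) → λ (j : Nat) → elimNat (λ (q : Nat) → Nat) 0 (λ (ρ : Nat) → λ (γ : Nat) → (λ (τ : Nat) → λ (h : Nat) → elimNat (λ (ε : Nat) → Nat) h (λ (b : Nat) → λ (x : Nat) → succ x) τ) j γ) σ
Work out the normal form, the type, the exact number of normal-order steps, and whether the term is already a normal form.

reduced normal form:
  λ (σ : Nat) → λ (j : Nat) → elimNat (λ (q : Nat) → Nat) 0 (λ (ρ : Nat) → λ (γ : Nat) → elimNat (λ (τ : Nat) → Nat) γ (λ (h : Nat) → λ (ε : Nat) → succ ε) j) σ
inferred type:
  (σ : Nat) → (j : Nat) → Nat
steps to reach normal form (normal order): 2
term was already normal: no
first redex: a beta-redex


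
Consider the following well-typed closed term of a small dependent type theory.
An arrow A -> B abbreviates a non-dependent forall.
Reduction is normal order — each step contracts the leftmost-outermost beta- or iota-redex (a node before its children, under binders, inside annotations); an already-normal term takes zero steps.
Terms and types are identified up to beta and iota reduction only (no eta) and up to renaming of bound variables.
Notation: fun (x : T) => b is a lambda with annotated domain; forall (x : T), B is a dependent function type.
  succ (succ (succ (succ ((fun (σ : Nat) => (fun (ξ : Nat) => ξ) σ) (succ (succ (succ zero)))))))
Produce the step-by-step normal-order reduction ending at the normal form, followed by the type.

normal-order reduction:
  succ (succ (succ (succ ((fun (σ : Nat) => (fun (ξ : Nat) => ξ) σ) (succ (succ (succ zero)))))))
  ~> succ (succ (succ (succ ((fun (σ : Nat) => σ) (succ (succ (succ zero)))))))
  ~> succ (succ (succ (succ (succ (succ (succ zero))))))
inferred type:
  Nat


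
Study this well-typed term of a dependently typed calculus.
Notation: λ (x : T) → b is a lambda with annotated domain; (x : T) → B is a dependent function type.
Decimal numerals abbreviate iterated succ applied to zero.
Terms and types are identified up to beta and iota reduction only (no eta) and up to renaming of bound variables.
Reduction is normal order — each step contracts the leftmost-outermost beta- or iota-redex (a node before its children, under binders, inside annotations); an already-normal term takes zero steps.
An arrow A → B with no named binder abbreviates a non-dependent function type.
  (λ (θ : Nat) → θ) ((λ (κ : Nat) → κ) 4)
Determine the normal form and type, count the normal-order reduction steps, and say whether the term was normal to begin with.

normal form:
  4
inferred type:
  Nat
normal-order step count: 2
already normal: no
first redex: a beta-redex


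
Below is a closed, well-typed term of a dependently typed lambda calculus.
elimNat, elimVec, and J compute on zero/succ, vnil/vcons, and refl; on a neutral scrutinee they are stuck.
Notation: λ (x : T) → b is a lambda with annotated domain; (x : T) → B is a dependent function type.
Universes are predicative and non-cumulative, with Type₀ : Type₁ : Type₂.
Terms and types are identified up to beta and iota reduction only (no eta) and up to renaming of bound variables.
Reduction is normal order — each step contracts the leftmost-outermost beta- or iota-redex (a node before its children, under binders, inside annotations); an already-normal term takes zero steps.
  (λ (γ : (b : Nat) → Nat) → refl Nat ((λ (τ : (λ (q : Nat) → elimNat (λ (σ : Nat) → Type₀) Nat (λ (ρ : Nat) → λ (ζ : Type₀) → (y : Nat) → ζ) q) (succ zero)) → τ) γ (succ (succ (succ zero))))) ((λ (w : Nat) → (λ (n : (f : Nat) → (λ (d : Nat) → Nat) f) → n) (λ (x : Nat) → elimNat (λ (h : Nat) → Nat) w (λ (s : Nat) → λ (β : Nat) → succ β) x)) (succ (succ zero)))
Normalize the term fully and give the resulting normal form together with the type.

reduced normal form:
  refl Nat (succ (succ (succ (succ (succ zero)))))
inferred type:
  Eq Nat (succ (succ (succ (succ (succ zero))))) (succ (succ (succ (succ (succ zero)))))
observation: the first redex contracted is a beta-redex; the normal form is reached in 15 normal-order steps.


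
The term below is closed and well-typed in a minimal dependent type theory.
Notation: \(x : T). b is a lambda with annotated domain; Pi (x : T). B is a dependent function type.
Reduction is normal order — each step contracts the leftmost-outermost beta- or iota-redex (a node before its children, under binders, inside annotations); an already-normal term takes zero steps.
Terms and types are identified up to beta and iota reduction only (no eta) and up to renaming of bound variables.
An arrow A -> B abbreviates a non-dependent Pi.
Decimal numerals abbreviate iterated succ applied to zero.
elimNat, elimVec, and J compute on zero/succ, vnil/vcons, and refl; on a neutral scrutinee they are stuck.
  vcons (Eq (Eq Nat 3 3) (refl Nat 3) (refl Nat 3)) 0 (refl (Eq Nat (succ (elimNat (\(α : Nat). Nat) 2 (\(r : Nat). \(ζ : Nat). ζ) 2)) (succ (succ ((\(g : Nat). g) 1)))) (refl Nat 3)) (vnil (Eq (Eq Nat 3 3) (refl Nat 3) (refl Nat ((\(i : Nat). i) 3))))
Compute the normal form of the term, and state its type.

resulting normal form:
  vcons (Eq (Eq Nat 3 3) (refl Nat 3) (refl Nat 3)) 0 (refl (Eq Nat 3 3) (refl Nat 3)) (vnil (Eq (Eq Nat 3 3) (refl Nat 3) (refl Nat 3)))
inferred type:
  Vec (Eq (Eq Nat 3 3) (refl Nat 3) (refl Nat 3)) 1
observation: reduction starts at an elimNat iota-redex, and 9 normal-order steps reach the normal form.


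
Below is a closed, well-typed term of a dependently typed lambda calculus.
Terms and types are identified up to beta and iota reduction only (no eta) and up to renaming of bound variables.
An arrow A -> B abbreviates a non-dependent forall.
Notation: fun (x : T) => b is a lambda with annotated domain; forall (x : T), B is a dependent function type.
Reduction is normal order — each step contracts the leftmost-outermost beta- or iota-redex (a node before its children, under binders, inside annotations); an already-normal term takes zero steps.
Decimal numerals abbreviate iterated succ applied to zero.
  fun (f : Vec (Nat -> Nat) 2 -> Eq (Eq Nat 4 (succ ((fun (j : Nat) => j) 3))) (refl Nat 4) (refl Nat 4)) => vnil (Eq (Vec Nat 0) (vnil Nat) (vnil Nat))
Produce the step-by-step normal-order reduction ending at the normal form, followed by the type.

normal-order reduction sequence:
  fun (f : Vec (Nat -> Nat) 2 -> Eq (Eq Nat 4 (succ ((fun (j : Nat) => j) 3))) (refl Nat 4) (refl Nat 4)) => vnil (Eq (Vec Nat 0) (vnil Nat) (vnil Nat))
  ~> fun (f : Vec (Nat -> Nat) 2 -> Eq (Eq Nat 4 4) (refl Nat 4) (refl Nat 4)) => vnil (Eq (Vec Nat 0) (vnil Nat) (vnil Nat))
type:
  (Vec (Nat -> Nat) 2 -> Eq (Eq Nat 4 4) (refl Nat 4) (refl Nat 4)) -> Vec (Eq (Vec Nat 0) (vnil Nat) (vnil Nat)) 0


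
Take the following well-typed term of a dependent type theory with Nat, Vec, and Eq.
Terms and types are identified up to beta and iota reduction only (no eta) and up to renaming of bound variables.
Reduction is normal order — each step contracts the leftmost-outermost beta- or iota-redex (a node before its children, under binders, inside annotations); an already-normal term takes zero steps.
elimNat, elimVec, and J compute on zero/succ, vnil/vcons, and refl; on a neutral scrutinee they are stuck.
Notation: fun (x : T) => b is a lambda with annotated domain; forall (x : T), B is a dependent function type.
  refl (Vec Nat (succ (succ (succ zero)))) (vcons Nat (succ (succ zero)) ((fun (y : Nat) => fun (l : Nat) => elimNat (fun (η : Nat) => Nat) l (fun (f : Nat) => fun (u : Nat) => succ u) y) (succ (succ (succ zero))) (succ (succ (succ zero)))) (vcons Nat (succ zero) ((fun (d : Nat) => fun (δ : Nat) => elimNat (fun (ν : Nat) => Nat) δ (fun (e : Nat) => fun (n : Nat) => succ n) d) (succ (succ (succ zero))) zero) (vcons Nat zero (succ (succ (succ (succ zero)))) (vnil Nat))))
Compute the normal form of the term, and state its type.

normal form:
  refl (Vec Nat (succ (succ (succ zero)))) (vcons Nat (succ (succ zero)) (succ (succ (succ (succ (succ (succ zero)))))) (vcons Nat (succ zero) (succ (succ (succ zero))) (vcons Nat zero (succ (succ (succ (succ zero)))) (vnil Nat))))
inferred type:
  Eq (Vec Nat (succ (succ (succ zero)))) (vcons Nat (succ (succ zero)) (succ (succ (succ (succ (succ (succ zero)))))) (vcons Nat (succ zero) (succ (succ (succ zero))) (vcons Nat zero (succ (succ (succ (succ zero)))) (vnil Nat)))) (vcons Nat (succ (succ zero)) (succ (succ (succ (succ (succ (succ zero)))))) (vcons Nat (succ zero) (succ (succ (succ zero))) (vcons Nat zero (succ (succ (succ (succ zero)))) (vnil Nat))))
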